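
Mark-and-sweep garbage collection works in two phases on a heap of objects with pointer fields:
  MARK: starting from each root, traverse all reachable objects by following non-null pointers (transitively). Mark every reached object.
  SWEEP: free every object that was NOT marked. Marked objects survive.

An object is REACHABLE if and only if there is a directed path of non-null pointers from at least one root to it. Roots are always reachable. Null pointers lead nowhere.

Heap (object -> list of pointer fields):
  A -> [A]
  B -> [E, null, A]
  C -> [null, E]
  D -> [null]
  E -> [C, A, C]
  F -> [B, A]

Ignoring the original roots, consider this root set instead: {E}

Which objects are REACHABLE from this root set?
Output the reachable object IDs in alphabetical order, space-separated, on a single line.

Roots: E
Mark E: refs=C A C, marked=E
Mark C: refs=null E, marked=C E
Mark A: refs=A, marked=A C E
Unmarked (collected): B D F

Answer: A C E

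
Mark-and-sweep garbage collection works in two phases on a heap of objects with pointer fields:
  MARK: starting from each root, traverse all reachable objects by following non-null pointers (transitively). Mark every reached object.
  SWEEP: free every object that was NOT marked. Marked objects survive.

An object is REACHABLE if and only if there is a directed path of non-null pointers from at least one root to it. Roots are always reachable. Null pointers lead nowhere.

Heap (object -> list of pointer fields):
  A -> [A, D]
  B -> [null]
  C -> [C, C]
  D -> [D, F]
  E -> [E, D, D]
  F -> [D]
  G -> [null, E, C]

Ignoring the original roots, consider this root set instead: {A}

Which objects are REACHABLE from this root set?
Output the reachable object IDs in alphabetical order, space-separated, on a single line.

Roots: A
Mark A: refs=A D, marked=A
Mark D: refs=D F, marked=A D
Mark F: refs=D, marked=A D F
Unmarked (collected): B C E G

Answer: A D F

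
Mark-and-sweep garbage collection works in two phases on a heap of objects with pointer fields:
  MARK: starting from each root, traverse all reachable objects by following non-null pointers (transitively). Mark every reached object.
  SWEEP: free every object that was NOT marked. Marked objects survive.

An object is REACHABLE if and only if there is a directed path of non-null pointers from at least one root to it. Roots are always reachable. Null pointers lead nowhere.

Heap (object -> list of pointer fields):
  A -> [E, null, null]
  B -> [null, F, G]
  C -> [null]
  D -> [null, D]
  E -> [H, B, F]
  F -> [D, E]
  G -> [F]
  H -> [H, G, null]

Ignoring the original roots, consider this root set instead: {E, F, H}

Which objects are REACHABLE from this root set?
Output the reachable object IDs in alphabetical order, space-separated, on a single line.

Roots: E F H
Mark E: refs=H B F, marked=E
Mark F: refs=D E, marked=E F
Mark H: refs=H G null, marked=E F H
Mark B: refs=null F G, marked=B E F H
Mark D: refs=null D, marked=B D E F H
Mark G: refs=F, marked=B D E F G H
Unmarked (collected): A C

Answer: B D E F G H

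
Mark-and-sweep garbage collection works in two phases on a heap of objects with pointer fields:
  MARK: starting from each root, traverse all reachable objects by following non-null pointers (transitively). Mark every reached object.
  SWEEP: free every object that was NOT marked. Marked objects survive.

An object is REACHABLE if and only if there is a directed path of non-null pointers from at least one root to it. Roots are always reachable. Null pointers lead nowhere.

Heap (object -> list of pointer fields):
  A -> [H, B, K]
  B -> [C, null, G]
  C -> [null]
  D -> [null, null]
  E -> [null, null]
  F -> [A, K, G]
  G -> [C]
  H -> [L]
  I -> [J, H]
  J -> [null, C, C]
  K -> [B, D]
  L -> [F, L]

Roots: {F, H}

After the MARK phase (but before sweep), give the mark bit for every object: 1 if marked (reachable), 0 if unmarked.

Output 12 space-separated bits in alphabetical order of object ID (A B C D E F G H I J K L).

Answer: 1 1 1 1 0 1 1 1 0 0 1 1

Derivation:
Roots: F H
Mark F: refs=A K G, marked=F
Mark H: refs=L, marked=F H
Mark A: refs=H B K, marked=A F H
Mark K: refs=B D, marked=A F H K
Mark G: refs=C, marked=A F G H K
Mark L: refs=F L, marked=A F G H K L
Mark B: refs=C null G, marked=A B F G H K L
Mark D: refs=null null, marked=A B D F G H K L
Mark C: refs=null, marked=A B C D F G H K L
Unmarked (collected): E I J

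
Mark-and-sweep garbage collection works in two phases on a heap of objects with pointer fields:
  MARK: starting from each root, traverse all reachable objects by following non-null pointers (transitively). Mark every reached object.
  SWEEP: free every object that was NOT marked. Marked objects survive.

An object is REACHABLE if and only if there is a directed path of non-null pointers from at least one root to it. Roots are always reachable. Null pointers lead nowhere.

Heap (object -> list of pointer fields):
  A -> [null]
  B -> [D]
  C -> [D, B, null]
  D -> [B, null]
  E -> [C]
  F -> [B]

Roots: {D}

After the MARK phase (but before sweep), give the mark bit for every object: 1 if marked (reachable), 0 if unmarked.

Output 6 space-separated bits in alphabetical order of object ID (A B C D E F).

Roots: D
Mark D: refs=B null, marked=D
Mark B: refs=D, marked=B D
Unmarked (collected): A C E F

Answer: 0 1 0 1 0 0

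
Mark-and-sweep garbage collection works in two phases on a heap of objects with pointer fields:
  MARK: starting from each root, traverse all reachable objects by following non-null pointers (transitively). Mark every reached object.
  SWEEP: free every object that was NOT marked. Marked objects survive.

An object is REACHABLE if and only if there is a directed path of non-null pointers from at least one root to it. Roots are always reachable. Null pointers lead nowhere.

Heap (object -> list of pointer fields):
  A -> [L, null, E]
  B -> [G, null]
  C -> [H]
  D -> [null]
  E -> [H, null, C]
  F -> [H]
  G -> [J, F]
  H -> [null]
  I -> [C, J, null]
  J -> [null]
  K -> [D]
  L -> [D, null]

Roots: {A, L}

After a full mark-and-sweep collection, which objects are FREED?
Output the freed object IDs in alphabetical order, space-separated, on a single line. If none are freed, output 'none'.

Answer: B F G I J K

Derivation:
Roots: A L
Mark A: refs=L null E, marked=A
Mark L: refs=D null, marked=A L
Mark E: refs=H null C, marked=A E L
Mark D: refs=null, marked=A D E L
Mark H: refs=null, marked=A D E H L
Mark C: refs=H, marked=A C D E H L
Unmarked (collected): B F G I J K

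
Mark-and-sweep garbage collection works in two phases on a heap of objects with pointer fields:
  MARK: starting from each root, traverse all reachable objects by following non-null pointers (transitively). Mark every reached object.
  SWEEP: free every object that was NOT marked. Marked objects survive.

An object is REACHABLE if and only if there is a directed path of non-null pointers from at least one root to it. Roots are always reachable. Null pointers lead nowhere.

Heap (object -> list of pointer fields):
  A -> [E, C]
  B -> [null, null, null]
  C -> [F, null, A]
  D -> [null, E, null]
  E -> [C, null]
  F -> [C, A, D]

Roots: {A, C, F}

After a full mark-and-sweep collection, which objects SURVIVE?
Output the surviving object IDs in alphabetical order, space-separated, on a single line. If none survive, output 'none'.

Roots: A C F
Mark A: refs=E C, marked=A
Mark C: refs=F null A, marked=A C
Mark F: refs=C A D, marked=A C F
Mark E: refs=C null, marked=A C E F
Mark D: refs=null E null, marked=A C D E F
Unmarked (collected): B

Answer: A C D E F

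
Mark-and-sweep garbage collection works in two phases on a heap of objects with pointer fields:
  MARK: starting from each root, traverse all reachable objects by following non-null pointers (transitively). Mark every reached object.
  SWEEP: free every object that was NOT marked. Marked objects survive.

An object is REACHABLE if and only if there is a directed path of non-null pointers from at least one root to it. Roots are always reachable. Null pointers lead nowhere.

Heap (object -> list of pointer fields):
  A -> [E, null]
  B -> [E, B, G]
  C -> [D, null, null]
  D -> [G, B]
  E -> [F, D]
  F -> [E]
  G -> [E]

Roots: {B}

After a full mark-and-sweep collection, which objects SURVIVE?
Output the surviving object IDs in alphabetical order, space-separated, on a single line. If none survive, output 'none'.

Answer: B D E F G

Derivation:
Roots: B
Mark B: refs=E B G, marked=B
Mark E: refs=F D, marked=B E
Mark G: refs=E, marked=B E G
Mark F: refs=E, marked=B E F G
Mark D: refs=G B, marked=B D E F G
Unmarked (collected): A C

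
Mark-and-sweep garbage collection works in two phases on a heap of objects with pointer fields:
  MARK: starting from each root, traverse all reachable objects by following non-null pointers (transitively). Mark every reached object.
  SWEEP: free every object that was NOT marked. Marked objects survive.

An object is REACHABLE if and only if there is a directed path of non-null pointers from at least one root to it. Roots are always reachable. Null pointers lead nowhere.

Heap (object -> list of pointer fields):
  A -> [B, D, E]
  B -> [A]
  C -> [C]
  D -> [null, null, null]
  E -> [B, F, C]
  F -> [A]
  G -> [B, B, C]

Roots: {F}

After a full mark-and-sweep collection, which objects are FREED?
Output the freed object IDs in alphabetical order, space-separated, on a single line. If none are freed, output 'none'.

Roots: F
Mark F: refs=A, marked=F
Mark A: refs=B D E, marked=A F
Mark B: refs=A, marked=A B F
Mark D: refs=null null null, marked=A B D F
Mark E: refs=B F C, marked=A B D E F
Mark C: refs=C, marked=A B C D E F
Unmarked (collected): G

Answer: G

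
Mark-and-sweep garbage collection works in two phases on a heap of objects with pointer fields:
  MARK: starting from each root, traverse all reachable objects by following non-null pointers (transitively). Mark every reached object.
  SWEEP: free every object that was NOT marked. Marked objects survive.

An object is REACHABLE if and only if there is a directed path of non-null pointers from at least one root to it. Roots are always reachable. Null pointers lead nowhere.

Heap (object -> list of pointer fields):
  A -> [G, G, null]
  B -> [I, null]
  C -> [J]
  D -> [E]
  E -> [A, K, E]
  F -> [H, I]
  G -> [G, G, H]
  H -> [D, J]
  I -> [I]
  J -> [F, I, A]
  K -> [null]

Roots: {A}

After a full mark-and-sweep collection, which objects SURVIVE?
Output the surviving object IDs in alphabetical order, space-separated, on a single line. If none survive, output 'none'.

Roots: A
Mark A: refs=G G null, marked=A
Mark G: refs=G G H, marked=A G
Mark H: refs=D J, marked=A G H
Mark D: refs=E, marked=A D G H
Mark J: refs=F I A, marked=A D G H J
Mark E: refs=A K E, marked=A D E G H J
Mark F: refs=H I, marked=A D E F G H J
Mark I: refs=I, marked=A D E F G H I J
Mark K: refs=null, marked=A D E F G H I J K
Unmarked (collected): B C

Answer: A D E F G H I J K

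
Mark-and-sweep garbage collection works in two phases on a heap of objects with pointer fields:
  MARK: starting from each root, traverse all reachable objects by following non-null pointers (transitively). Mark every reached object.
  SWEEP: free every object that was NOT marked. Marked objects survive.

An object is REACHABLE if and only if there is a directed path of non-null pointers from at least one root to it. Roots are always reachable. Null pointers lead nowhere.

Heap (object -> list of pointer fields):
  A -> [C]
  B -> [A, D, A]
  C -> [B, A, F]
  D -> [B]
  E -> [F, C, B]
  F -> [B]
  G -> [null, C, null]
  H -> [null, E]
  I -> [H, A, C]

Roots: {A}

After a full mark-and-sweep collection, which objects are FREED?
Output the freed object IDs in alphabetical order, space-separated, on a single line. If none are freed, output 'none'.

Answer: E G H I

Derivation:
Roots: A
Mark A: refs=C, marked=A
Mark C: refs=B A F, marked=A C
Mark B: refs=A D A, marked=A B C
Mark F: refs=B, marked=A B C F
Mark D: refs=B, marked=A B C D F
Unmarked (collected): E G H I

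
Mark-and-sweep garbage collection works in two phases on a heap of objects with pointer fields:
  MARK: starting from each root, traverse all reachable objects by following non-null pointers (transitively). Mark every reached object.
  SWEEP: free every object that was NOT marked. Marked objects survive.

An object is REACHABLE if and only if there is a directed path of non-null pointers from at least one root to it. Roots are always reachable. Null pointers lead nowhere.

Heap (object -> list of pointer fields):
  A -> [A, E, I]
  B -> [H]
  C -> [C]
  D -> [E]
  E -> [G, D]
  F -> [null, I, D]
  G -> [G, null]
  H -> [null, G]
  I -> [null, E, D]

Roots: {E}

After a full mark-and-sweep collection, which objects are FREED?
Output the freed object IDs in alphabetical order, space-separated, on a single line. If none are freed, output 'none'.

Roots: E
Mark E: refs=G D, marked=E
Mark G: refs=G null, marked=E G
Mark D: refs=E, marked=D E G
Unmarked (collected): A B C F H I

Answer: A B C F H I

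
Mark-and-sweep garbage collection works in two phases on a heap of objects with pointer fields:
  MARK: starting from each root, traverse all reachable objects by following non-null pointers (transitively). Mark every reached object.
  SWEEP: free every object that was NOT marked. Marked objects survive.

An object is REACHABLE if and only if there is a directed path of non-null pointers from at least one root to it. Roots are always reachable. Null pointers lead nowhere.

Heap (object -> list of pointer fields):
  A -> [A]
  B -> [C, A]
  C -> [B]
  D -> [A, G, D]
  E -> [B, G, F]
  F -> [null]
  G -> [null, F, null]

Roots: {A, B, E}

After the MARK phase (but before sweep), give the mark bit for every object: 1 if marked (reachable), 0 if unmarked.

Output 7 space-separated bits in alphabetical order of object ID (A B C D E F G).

Roots: A B E
Mark A: refs=A, marked=A
Mark B: refs=C A, marked=A B
Mark E: refs=B G F, marked=A B E
Mark C: refs=B, marked=A B C E
Mark G: refs=null F null, marked=A B C E G
Mark F: refs=null, marked=A B C E F G
Unmarked (collected): D

Answer: 1 1 1 0 1 1 1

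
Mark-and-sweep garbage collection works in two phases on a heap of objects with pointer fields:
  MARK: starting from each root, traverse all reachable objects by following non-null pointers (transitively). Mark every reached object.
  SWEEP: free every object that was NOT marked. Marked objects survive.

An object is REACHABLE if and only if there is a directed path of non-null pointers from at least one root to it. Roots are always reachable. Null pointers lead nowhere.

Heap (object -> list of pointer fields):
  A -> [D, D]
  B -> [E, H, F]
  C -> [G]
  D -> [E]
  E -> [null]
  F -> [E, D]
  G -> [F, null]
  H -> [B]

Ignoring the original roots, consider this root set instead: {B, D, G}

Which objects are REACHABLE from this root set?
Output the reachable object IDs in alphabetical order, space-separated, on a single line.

Roots: B D G
Mark B: refs=E H F, marked=B
Mark D: refs=E, marked=B D
Mark G: refs=F null, marked=B D G
Mark E: refs=null, marked=B D E G
Mark H: refs=B, marked=B D E G H
Mark F: refs=E D, marked=B D E F G H
Unmarked (collected): A C

Answer: B D E F G H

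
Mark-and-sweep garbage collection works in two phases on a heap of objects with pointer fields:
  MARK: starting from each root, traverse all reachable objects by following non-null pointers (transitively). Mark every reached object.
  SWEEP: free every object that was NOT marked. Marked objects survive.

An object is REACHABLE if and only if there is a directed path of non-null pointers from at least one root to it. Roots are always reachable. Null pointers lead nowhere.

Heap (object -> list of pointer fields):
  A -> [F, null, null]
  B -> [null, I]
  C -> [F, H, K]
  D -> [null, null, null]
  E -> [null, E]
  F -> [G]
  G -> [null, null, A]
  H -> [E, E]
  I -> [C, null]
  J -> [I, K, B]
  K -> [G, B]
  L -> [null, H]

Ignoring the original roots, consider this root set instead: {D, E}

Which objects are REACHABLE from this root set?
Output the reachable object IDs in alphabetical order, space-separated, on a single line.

Roots: D E
Mark D: refs=null null null, marked=D
Mark E: refs=null E, marked=D E
Unmarked (collected): A B C F G H I J K L

Answer: D E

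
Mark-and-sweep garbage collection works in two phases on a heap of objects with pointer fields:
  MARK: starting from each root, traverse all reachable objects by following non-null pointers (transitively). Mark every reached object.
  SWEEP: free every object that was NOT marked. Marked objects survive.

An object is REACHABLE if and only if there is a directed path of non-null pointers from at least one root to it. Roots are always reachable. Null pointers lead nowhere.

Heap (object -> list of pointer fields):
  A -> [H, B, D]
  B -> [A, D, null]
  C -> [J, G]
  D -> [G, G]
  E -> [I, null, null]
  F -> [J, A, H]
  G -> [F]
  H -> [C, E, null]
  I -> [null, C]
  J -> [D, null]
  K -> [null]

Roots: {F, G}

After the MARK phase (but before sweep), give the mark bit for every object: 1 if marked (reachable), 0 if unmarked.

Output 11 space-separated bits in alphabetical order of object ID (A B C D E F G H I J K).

Roots: F G
Mark F: refs=J A H, marked=F
Mark G: refs=F, marked=F G
Mark J: refs=D null, marked=F G J
Mark A: refs=H B D, marked=A F G J
Mark H: refs=C E null, marked=A F G H J
Mark D: refs=G G, marked=A D F G H J
Mark B: refs=A D null, marked=A B D F G H J
Mark C: refs=J G, marked=A B C D F G H J
Mark E: refs=I null null, marked=A B C D E F G H J
Mark I: refs=null C, marked=A B C D E F G H I J
Unmarked (collected): K

Answer: 1 1 1 1 1 1 1 1 1 1 0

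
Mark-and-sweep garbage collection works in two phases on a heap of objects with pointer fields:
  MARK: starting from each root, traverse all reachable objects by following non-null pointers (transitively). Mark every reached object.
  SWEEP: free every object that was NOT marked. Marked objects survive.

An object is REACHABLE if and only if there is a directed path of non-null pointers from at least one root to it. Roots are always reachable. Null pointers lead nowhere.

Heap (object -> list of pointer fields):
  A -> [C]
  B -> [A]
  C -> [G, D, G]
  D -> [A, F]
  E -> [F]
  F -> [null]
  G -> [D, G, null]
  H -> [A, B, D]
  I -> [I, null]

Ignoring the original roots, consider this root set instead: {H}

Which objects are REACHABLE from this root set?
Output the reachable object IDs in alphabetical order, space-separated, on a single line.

Roots: H
Mark H: refs=A B D, marked=H
Mark A: refs=C, marked=A H
Mark B: refs=A, marked=A B H
Mark D: refs=A F, marked=A B D H
Mark C: refs=G D G, marked=A B C D H
Mark F: refs=null, marked=A B C D F H
Mark G: refs=D G null, marked=A B C D F G H
Unmarked (collected): E I

Answer: A B C D F G H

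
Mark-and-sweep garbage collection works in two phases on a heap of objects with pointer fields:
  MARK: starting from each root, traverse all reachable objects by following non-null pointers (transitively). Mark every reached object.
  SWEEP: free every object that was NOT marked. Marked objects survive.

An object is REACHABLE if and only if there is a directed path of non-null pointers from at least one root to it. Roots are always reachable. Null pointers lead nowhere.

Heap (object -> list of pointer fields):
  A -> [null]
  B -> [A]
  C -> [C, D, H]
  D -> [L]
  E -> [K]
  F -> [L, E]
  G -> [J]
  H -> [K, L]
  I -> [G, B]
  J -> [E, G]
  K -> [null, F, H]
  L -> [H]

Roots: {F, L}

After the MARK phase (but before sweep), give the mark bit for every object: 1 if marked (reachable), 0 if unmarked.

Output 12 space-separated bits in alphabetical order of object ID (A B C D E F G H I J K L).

Answer: 0 0 0 0 1 1 0 1 0 0 1 1

Derivation:
Roots: F L
Mark F: refs=L E, marked=F
Mark L: refs=H, marked=F L
Mark E: refs=K, marked=E F L
Mark H: refs=K L, marked=E F H L
Mark K: refs=null F H, marked=E F H K L
Unmarked (collected): A B C D G I J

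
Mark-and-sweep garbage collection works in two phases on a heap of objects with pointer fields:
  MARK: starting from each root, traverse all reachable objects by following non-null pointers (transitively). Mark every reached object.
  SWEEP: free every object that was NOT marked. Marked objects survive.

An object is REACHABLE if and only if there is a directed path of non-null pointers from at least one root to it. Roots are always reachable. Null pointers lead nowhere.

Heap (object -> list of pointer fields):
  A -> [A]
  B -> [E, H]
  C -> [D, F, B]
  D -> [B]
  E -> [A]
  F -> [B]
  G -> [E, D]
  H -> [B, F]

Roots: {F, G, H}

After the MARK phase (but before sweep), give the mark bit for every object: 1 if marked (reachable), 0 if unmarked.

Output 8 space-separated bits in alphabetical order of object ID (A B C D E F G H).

Roots: F G H
Mark F: refs=B, marked=F
Mark G: refs=E D, marked=F G
Mark H: refs=B F, marked=F G H
Mark B: refs=E H, marked=B F G H
Mark E: refs=A, marked=B E F G H
Mark D: refs=B, marked=B D E F G H
Mark A: refs=A, marked=A B D E F G H
Unmarked (collected): C

Answer: 1 1 0 1 1 1 1 1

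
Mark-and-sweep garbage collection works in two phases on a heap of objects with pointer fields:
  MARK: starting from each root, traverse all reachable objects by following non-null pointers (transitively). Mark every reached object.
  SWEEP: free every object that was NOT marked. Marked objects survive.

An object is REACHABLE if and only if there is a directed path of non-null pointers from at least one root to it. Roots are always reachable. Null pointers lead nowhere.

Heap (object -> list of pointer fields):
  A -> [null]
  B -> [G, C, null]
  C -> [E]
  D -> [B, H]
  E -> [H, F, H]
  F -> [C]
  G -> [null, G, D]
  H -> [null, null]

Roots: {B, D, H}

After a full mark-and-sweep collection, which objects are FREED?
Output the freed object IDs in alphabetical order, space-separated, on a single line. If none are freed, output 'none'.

Roots: B D H
Mark B: refs=G C null, marked=B
Mark D: refs=B H, marked=B D
Mark H: refs=null null, marked=B D H
Mark G: refs=null G D, marked=B D G H
Mark C: refs=E, marked=B C D G H
Mark E: refs=H F H, marked=B C D E G H
Mark F: refs=C, marked=B C D E F G H
Unmarked (collected): A

Answer: A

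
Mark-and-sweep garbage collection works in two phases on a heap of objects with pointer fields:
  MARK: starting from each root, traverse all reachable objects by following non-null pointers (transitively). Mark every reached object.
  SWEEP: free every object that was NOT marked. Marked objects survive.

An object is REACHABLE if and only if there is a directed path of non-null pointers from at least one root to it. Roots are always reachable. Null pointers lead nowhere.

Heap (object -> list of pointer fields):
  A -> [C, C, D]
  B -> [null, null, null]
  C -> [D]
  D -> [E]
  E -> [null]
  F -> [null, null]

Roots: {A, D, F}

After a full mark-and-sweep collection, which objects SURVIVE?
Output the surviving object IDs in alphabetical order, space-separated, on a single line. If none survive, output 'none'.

Answer: A C D E F

Derivation:
Roots: A D F
Mark A: refs=C C D, marked=A
Mark D: refs=E, marked=A D
Mark F: refs=null null, marked=A D F
Mark C: refs=D, marked=A C D F
Mark E: refs=null, marked=A C D E F
Unmarked (collected): B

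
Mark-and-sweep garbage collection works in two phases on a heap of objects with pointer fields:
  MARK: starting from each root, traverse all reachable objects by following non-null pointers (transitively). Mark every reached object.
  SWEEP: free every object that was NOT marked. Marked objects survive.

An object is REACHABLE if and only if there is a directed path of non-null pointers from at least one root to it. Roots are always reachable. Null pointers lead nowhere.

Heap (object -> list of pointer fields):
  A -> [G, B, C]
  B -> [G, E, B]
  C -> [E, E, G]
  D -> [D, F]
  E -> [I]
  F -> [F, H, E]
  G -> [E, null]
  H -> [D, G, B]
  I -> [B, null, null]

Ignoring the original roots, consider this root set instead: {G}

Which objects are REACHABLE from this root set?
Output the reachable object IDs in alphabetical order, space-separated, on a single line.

Answer: B E G I

Derivation:
Roots: G
Mark G: refs=E null, marked=G
Mark E: refs=I, marked=E G
Mark I: refs=B null null, marked=E G I
Mark B: refs=G E B, marked=B E G I
Unmarked (collected): A C D F H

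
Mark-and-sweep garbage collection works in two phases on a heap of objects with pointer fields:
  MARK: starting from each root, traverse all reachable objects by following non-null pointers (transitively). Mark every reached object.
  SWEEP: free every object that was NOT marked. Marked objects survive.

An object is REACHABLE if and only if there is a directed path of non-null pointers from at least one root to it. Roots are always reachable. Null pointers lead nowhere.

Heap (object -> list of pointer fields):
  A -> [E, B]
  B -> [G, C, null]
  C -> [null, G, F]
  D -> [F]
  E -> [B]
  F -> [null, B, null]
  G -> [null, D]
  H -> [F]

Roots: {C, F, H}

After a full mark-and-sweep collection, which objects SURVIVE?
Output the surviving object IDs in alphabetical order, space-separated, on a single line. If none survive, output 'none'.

Roots: C F H
Mark C: refs=null G F, marked=C
Mark F: refs=null B null, marked=C F
Mark H: refs=F, marked=C F H
Mark G: refs=null D, marked=C F G H
Mark B: refs=G C null, marked=B C F G H
Mark D: refs=F, marked=B C D F G H
Unmarked (collected): A E

Answer: B C D F G H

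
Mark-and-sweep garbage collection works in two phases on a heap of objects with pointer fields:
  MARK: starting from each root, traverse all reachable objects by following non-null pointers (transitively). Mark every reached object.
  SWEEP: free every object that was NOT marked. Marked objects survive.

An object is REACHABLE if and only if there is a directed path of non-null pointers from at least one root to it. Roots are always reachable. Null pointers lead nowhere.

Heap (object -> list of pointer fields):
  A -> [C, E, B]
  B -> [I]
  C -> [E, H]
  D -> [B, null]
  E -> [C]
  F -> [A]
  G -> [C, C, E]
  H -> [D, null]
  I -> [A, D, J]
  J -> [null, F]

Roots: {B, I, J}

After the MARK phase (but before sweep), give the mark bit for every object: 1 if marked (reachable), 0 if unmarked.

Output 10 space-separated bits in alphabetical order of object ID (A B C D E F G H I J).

Answer: 1 1 1 1 1 1 0 1 1 1

Derivation:
Roots: B I J
Mark B: refs=I, marked=B
Mark I: refs=A D J, marked=B I
Mark J: refs=null F, marked=B I J
Mark A: refs=C E B, marked=A B I J
Mark D: refs=B null, marked=A B D I J
Mark F: refs=A, marked=A B D F I J
Mark C: refs=E H, marked=A B C D F I J
Mark E: refs=C, marked=A B C D E F I J
Mark H: refs=D null, marked=A B C D E F H I J
Unmarked (collected): G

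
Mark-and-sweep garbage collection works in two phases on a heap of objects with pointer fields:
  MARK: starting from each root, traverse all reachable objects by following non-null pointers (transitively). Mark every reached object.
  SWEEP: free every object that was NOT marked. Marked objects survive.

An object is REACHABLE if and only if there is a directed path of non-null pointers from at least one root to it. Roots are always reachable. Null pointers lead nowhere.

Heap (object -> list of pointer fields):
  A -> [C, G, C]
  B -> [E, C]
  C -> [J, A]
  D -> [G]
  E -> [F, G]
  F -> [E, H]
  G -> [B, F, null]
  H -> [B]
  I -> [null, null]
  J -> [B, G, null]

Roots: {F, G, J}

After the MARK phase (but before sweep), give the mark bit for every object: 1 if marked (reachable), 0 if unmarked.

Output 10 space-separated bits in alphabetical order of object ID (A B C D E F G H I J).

Roots: F G J
Mark F: refs=E H, marked=F
Mark G: refs=B F null, marked=F G
Mark J: refs=B G null, marked=F G J
Mark E: refs=F G, marked=E F G J
Mark H: refs=B, marked=E F G H J
Mark B: refs=E C, marked=B E F G H J
Mark C: refs=J A, marked=B C E F G H J
Mark A: refs=C G C, marked=A B C E F G H J
Unmarked (collected): D I

Answer: 1 1 1 0 1 1 1 1 0 1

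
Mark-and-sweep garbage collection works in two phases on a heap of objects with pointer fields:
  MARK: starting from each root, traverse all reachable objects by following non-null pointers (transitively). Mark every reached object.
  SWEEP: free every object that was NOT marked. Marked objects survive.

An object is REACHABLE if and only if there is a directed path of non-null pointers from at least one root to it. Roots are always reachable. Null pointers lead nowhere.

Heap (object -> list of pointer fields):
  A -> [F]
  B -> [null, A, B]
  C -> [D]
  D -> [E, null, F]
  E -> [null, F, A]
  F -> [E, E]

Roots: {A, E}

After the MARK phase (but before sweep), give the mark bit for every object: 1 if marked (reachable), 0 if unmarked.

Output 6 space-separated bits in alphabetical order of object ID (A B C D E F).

Answer: 1 0 0 0 1 1

Derivation:
Roots: A E
Mark A: refs=F, marked=A
Mark E: refs=null F A, marked=A E
Mark F: refs=E E, marked=A E F
Unmarked (collected): B C D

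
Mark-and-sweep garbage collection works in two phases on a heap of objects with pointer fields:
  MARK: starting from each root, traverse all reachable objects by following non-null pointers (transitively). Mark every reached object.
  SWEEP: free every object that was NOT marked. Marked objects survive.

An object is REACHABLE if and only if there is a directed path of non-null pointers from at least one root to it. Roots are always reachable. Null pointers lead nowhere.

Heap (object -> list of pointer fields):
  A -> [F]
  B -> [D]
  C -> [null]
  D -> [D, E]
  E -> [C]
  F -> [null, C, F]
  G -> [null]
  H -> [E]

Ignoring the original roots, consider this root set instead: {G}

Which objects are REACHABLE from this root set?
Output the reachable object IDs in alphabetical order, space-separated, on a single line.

Roots: G
Mark G: refs=null, marked=G
Unmarked (collected): A B C D E F H

Answer: G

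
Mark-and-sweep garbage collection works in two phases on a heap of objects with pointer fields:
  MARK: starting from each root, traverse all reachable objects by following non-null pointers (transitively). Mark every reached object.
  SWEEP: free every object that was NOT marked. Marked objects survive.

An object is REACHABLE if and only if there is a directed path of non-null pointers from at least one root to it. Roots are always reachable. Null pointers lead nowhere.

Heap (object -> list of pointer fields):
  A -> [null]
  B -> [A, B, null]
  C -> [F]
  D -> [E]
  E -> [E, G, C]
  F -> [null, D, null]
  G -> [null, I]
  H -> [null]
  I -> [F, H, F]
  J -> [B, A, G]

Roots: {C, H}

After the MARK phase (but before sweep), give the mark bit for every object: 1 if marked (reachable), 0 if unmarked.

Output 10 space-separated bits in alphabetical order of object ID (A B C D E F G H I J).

Answer: 0 0 1 1 1 1 1 1 1 0

Derivation:
Roots: C H
Mark C: refs=F, marked=C
Mark H: refs=null, marked=C H
Mark F: refs=null D null, marked=C F H
Mark D: refs=E, marked=C D F H
Mark E: refs=E G C, marked=C D E F H
Mark G: refs=null I, marked=C D E F G H
Mark I: refs=F H F, marked=C D E F G H I
Unmarked (collected): A B J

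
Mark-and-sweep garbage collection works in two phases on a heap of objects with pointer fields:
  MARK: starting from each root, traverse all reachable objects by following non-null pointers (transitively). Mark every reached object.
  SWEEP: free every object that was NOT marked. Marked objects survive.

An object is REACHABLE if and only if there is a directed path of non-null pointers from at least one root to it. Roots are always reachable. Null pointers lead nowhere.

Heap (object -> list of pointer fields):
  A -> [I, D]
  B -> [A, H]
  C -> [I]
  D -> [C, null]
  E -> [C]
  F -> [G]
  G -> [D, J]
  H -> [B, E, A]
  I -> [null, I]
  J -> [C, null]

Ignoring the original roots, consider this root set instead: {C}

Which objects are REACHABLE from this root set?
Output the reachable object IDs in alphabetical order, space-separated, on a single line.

Roots: C
Mark C: refs=I, marked=C
Mark I: refs=null I, marked=C I
Unmarked (collected): A B D E F G H J

Answer: C I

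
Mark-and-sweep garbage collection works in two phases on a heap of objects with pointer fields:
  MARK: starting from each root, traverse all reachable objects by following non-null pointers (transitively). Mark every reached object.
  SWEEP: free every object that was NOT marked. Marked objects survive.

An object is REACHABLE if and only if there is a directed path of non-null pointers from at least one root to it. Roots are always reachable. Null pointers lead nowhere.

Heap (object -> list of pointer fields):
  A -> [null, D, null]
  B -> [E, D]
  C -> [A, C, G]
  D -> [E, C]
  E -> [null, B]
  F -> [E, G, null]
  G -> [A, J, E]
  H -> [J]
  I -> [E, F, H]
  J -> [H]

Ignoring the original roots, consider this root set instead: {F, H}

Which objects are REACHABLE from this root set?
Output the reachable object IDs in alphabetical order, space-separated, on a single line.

Answer: A B C D E F G H J

Derivation:
Roots: F H
Mark F: refs=E G null, marked=F
Mark H: refs=J, marked=F H
Mark E: refs=null B, marked=E F H
Mark G: refs=A J E, marked=E F G H
Mark J: refs=H, marked=E F G H J
Mark B: refs=E D, marked=B E F G H J
Mark A: refs=null D null, marked=A B E F G H J
Mark D: refs=E C, marked=A B D E F G H J
Mark C: refs=A C G, marked=A B C D E F G H J
Unmarked (collected): I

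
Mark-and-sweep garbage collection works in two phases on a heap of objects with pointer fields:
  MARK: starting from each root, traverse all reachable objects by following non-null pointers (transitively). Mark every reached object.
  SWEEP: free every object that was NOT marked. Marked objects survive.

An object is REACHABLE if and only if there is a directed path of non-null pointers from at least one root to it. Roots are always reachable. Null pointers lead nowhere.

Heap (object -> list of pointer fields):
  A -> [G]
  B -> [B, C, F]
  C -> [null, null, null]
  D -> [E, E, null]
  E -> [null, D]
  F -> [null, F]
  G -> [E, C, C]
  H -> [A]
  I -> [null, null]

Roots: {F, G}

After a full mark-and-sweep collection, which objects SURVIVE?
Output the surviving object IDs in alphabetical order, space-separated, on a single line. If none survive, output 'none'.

Roots: F G
Mark F: refs=null F, marked=F
Mark G: refs=E C C, marked=F G
Mark E: refs=null D, marked=E F G
Mark C: refs=null null null, marked=C E F G
Mark D: refs=E E null, marked=C D E F G
Unmarked (collected): A B H I

Answer: C D E F G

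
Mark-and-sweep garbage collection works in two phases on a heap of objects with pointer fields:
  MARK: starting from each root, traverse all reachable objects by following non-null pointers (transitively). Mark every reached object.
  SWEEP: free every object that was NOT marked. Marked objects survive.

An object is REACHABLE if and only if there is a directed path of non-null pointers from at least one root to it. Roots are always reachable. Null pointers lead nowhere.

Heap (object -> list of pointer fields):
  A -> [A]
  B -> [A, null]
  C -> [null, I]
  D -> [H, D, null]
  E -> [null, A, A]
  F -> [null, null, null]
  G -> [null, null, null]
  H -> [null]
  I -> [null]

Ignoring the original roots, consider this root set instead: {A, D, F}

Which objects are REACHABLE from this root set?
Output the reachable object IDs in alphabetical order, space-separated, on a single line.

Roots: A D F
Mark A: refs=A, marked=A
Mark D: refs=H D null, marked=A D
Mark F: refs=null null null, marked=A D F
Mark H: refs=null, marked=A D F H
Unmarked (collected): B C E G I

Answer: A D F H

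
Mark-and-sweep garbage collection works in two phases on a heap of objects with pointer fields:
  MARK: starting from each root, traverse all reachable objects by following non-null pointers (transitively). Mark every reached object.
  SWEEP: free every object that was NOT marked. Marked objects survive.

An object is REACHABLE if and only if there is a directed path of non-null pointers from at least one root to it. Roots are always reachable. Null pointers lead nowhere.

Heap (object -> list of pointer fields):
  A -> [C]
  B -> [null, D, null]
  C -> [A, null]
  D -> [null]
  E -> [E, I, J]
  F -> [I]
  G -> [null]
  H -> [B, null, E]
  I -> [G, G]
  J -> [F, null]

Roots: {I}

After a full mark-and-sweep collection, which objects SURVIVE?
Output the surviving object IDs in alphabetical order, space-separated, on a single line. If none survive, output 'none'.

Answer: G I

Derivation:
Roots: I
Mark I: refs=G G, marked=I
Mark G: refs=null, marked=G I
Unmarked (collected): A B C D E F H J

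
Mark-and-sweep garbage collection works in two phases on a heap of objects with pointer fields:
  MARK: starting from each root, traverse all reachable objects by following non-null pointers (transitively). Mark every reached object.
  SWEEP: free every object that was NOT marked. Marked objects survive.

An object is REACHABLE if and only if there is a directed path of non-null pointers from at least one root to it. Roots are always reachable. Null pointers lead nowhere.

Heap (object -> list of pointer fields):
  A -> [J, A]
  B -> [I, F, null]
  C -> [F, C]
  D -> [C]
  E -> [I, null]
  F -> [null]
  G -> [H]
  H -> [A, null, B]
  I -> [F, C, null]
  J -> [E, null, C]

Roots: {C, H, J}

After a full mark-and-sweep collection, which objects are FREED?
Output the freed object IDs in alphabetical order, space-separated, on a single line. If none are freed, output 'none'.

Answer: D G

Derivation:
Roots: C H J
Mark C: refs=F C, marked=C
Mark H: refs=A null B, marked=C H
Mark J: refs=E null C, marked=C H J
Mark F: refs=null, marked=C F H J
Mark A: refs=J A, marked=A C F H J
Mark B: refs=I F null, marked=A B C F H J
Mark E: refs=I null, marked=A B C E F H J
Mark I: refs=F C null, marked=A B C E F H I J
Unmarked (collected): D G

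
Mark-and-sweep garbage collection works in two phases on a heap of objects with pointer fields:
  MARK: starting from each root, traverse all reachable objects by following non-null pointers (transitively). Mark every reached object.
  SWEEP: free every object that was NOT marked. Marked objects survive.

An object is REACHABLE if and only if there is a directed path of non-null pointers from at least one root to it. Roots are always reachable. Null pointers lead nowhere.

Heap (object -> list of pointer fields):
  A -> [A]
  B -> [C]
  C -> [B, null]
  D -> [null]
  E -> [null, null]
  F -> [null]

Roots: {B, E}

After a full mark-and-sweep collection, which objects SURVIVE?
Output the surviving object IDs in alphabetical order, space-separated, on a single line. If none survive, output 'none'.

Roots: B E
Mark B: refs=C, marked=B
Mark E: refs=null null, marked=B E
Mark C: refs=B null, marked=B C E
Unmarked (collected): A D F

Answer: B C E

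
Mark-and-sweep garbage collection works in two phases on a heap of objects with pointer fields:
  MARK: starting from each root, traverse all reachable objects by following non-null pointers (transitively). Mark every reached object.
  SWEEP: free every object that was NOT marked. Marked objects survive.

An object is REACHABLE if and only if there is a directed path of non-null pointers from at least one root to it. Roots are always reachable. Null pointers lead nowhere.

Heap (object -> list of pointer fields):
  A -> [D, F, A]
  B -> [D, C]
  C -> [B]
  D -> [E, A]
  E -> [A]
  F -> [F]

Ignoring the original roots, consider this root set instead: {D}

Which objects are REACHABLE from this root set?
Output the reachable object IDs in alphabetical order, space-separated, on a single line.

Roots: D
Mark D: refs=E A, marked=D
Mark E: refs=A, marked=D E
Mark A: refs=D F A, marked=A D E
Mark F: refs=F, marked=A D E F
Unmarked (collected): B C

Answer: A D E F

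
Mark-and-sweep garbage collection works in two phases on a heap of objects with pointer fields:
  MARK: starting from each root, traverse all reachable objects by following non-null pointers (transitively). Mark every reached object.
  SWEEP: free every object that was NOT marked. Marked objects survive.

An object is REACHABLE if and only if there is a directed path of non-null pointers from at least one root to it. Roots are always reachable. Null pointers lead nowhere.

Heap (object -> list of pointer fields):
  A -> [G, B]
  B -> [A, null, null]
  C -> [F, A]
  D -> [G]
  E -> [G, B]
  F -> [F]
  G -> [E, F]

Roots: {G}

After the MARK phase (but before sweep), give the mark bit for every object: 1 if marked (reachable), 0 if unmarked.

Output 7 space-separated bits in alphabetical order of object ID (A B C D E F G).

Answer: 1 1 0 0 1 1 1

Derivation:
Roots: G
Mark G: refs=E F, marked=G
Mark E: refs=G B, marked=E G
Mark F: refs=F, marked=E F G
Mark B: refs=A null null, marked=B E F G
Mark A: refs=G B, marked=A B E F G
Unmarked (collected): C D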